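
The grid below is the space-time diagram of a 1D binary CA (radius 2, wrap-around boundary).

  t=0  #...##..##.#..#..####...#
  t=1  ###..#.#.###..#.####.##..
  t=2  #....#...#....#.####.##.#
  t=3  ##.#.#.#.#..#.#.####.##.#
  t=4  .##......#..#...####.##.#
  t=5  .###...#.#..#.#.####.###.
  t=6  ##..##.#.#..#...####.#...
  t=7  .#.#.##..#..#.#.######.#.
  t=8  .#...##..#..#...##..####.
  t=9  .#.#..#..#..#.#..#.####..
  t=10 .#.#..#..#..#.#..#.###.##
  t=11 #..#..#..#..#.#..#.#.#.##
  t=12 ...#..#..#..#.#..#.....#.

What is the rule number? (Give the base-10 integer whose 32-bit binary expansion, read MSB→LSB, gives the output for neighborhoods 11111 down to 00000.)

  ##### -> .   bit 31 = 0  t=7,i=18
  ####. -> #   bit 30 = 1  t=0,i=19
  ###.# -> #   bit 29 = 1  t=1,i=19
  ###.. -> .   bit 28 = 0  t=0,i=20
  ##.## -> .   bit 27 = 0  t=1,i=20
  ##.#. -> #   bit 26 = 1  t=0,i=10
  ##..# -> .   bit 25 = 0  t=0,i=6
  ##... -> #   bit 24 = 1  t=0,i=1
  #.### -> #   bit 23 = 1  t=1,i=9
  #.##. -> #   bit 22 = 1  t=1,i=21
  #.#.# -> .   bit 21 = 0  t=1,i=7
  #.#.. -> #   bit 20 = 1  t=0,i=11
  #..## -> #   bit 19 = 1  t=0,i=7
  #..#. -> .   bit 18 = 0  t=0,i=13
  #...# -> #   bit 17 = 1  t=0,i=2
  #.... -> .   bit 16 = 0  t=2,i=2
  .#### -> #   bit 15 = 1  t=0,i=18
  .###. -> .   bit 14 = 0  t=1,i=1
  .##.# -> #   bit 13 = 1  t=0,i=9
  .##.. -> #   bit 12 = 1  t=0,i=0
  .#.## -> .   bit 11 = 0  t=1,i=8
  .#.#. -> .   bit 10 = 0  t=1,i=6
  .#..# -> .   bit 9 = 0  t=0,i=12
  .#... -> .   bit 8 = 0  t=2,i=6
  ..### -> #   bit 7 = 1  t=0,i=17
  ..##. -> .   bit 6 = 0  t=0,i=4
  ..#.# -> #   bit 5 = 1  t=1,i=5
  ..#.. -> #   bit 4 = 1  t=0,i=14
  ...## -> .   bit 3 = 0  t=0,i=3
  ...#. -> .   bit 2 = 0  t=2,i=4
  ....# -> #   bit 1 = 1  t=2,i=3
  ..... -> .   bit 0 = 0  t=4,i=5
  bits 01100101110110101011000010110010 = 1708830898

1708830898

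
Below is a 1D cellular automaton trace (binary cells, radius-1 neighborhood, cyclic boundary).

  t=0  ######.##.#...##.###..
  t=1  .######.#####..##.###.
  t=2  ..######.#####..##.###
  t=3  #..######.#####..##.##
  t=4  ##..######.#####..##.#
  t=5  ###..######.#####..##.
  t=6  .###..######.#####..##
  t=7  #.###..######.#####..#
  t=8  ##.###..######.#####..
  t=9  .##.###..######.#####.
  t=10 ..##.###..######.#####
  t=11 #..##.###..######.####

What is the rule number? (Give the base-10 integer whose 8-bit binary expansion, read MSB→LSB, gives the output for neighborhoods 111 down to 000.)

245

  ###|#  b7=1 t=0,i=1
  ##.|#  b6=1 t=0,i=5
  #.#|#  b5=1 t=0,i=6
  #..|#  b4=1 t=0,i=11
  .##|.  b3=0 t=0,i=0
  .#.|#  b2=1 t=0,i=10
  ..#|.  b1=0 t=0,i=13
  ...|#  b0=1 t=0,i=12
  bits 11110101 = 245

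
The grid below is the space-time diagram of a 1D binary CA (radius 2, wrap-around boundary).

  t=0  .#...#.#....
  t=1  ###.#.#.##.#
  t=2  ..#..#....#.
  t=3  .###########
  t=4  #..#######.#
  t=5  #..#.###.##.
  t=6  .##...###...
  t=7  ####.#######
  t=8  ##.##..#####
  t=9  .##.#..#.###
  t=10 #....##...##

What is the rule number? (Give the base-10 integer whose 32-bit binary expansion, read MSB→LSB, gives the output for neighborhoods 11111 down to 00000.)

3104135134

  #####|#  b31=1 t=3,i=3
  ####.|.  b30=0 t=1,i=1
  ###.#|#  b29=1 t=1,i=2
  ###..|#  b28=1 t=6,i=8
  ##.##|#  b27=1 t=1,i=10
  ##.#.|.  b26=0 t=1,i=3
  ##..#|.  b25=0 t=4,i=1
  ##...|#  b24=1 t=6,i=3
  #.###|.  b23=0 t=1,i=11
  #.##.|.  b22=0 t=1,i=8
  #.#.#|.  b21=0 t=1,i=4
  #.#..|.  b20=0 t=0,i=7
  #..##|.  b19=0 t=4,i=2
  #..#.|#  b18=1 t=2,i=4
  #...#|.  b17=0 t=0,i=3
  #....|#  b16=1 t=0,i=9
  .####|.  b15=0 t=1,i=0
  .###.|#  b14=1 t=5,i=6
  .##.#|.  b13=0 t=1,i=9
  .##..|#  b12=1 t=4,i=0
  .#.##|.  b11=0 t=1,i=7
  .#.#.|#  b10=1 t=0,i=6
  .#..#|#  b9=1 t=2,i=3
  .#...|#  b8=1 t=0,i=2
  ..###|#  b7=1 t=4,i=3
  ..##.|#  b6=1 t=6,i=1
  ..#.#|.  b5=0 t=0,i=5
  ..#..|#  b4=1 t=0,i=1
  ...##|#  b3=1 t=6,i=0
  ...#.|#  b2=1 t=0,i=0
  ....#|#  b1=1 t=0,i=11
  .....|.  b0=0 t=0,i=10
  bits 10111001000001010101011111011110 = 3104135134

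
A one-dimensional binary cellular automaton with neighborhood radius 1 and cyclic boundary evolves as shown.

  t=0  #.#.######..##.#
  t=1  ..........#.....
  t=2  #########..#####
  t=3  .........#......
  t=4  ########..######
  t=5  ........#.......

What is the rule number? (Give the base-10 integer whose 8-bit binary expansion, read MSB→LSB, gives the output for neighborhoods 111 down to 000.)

17

  ###|.  b7=0 t=0,i=5
  ##.|.  b6=0 t=0,i=0
  #.#|.  b5=0 t=0,i=1
  #..|#  b4=1 t=0,i=10
  .##|.  b3=0 t=0,i=4
  .#.|.  b2=0 t=0,i=2
  ..#|.  b1=0 t=0,i=11
  ...|#  b0=1 t=1,i=0
  bits 00010001 = 17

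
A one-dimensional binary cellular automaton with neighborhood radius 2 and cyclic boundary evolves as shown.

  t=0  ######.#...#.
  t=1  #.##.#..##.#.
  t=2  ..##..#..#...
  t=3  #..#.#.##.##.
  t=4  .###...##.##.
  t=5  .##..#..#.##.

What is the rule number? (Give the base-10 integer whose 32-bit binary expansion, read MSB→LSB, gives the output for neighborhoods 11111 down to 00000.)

  nb #####: next=#  (t=0,i=2, bit31=1)
  nb ####.: next=.  (t=0,i=4, bit30=0)
  nb ###.#: next=#  (t=0,i=5, bit29=1)
  nb ###..: next=.  (t=4,i=3, bit28=0)
  nb ##.##: next=.  (t=3,i=9, bit27=0)
  nb ##.#.: next=.  (t=0,i=6, bit26=0)
  nb ##..#: next=.  (t=2,i=4, bit25=0)
  nb ##...: next=.  (t=4,i=4, bit24=0)
  nb #.###: next=#  (t=0,i=0, bit23=1)
  nb #.##.: next=#  (t=1,i=2, bit22=1)
  nb #.#.#: next=.  (t=1,i=0, bit21=0)
  nb #.#..: next=.  (t=0,i=7, bit20=0)
  nb #..##: next=.  (t=1,i=7, bit19=0)
  nb #..#.: next=#  (t=2,i=5, bit18=1)
  nb #...#: next=#  (t=0,i=9, bit17=1)
  nb #....: next=#  (t=2,i=11, bit16=1)
  nb .####: next=.  (t=0,i=1, bit15=0)
  nb .###.: next=#  (t=4,i=2, bit14=1)
  nb .##.#: next=#  (t=1,i=3, bit13=1)
  nb .##..: next=#  (t=2,i=3, bit12=1)
  nb .#.##: next=.  (t=0,i=12, bit11=0)
  nb .#.#.: next=.  (t=1,i=12, bit10=0)
  nb .#..#: next=#  (t=1,i=6, bit9=1)
  nb .#...: next=#  (t=0,i=8, bit8=1)
  nb ..###: next=#  (t=4,i=1, bit7=1)
  nb ..##.: next=.  (t=1,i=8, bit6=0)
  nb ..#.#: next=#  (t=0,i=11, bit5=1)
  nb ..#..: next=.  (t=2,i=6, bit4=0)
  nb ...##: next=.  (t=2,i=1, bit3=0)
  nb ...#.: next=.  (t=0,i=10, bit2=0)
  nb ....#: next=#  (t=2,i=0, bit1=1)
  nb .....: next=.  (t=2,i=12, bit0=0)
  bits 10100000110001110111001110100010 = 2697425826

2697425826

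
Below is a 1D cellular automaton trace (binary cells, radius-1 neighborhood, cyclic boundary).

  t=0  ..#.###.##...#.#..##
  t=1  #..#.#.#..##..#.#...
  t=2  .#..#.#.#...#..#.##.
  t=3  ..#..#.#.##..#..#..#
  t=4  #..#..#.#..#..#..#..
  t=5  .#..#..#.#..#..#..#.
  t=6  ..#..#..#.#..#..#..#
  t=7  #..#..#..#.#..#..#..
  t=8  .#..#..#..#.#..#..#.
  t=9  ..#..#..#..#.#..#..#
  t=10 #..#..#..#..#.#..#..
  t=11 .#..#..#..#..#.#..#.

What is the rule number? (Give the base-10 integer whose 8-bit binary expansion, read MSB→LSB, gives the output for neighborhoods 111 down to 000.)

  ###|#  b7=1 t=0,i=5
  ##.|.  b6=0 t=0,i=6
  #.#|#  b5=1 t=0,i=3
  #..|#  b4=1 t=0,i=0
  .##|.  b3=0 t=0,i=4
  .#.|.  b2=0 t=0,i=2
  ..#|.  b1=0 t=0,i=1
  ...|#  b0=1 t=0,i=11
  bits 10110001 = 177

177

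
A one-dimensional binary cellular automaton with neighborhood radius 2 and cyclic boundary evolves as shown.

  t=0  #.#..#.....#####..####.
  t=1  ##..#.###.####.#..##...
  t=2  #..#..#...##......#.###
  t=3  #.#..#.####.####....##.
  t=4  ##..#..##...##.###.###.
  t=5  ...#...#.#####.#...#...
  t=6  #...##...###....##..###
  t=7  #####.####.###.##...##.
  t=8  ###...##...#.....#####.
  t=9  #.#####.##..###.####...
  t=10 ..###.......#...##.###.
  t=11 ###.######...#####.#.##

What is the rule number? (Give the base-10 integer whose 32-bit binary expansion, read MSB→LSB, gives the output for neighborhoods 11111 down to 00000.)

  ##### -> #   bit 31 = 1  t=0,i=13
  ####. -> .   bit 30 = 0  t=0,i=14
  ###.# -> .   bit 29 = 0  t=0,i=21
  ###.. -> #   bit 28 = 1  t=0,i=15
  ##.## -> .   bit 27 = 0  t=1,i=9
  ##.#. -> .   bit 26 = 0  t=0,i=22
  ##..# -> .   bit 25 = 0  t=0,i=16
  ##... -> #   bit 24 = 1  t=1,i=20
  #.### -> #   bit 23 = 1  t=1,i=6
  #.##. -> .   bit 22 = 0  t=4,i=0
  #.#.# -> #   bit 21 = 1  t=0,i=0
  #.#.. -> .   bit 20 = 0  t=0,i=2
  #..## -> .   bit 19 = 0  t=0,i=17
  #..#. -> #   bit 18 = 1  t=0,i=4
  #...# -> #   bit 17 = 1  t=1,i=21
  #.... -> #   bit 16 = 1  t=0,i=7
  .#### -> #   bit 15 = 1  t=0,i=12
  .###. -> .   bit 14 = 0  t=1,i=7
  .##.# -> #   bit 13 = 1  t=3,i=21
  .##.. -> .   bit 12 = 0  t=1,i=1
  .#.## -> .   bit 11 = 0  t=1,i=5
  .#.#. -> #   bit 10 = 1  t=0,i=1
  .#..# -> .   bit 9 = 0  t=0,i=3
  .#... -> #   bit 8 = 1  t=0,i=6
  ..### -> #   bit 7 = 1  t=0,i=11
  ..##. -> #   bit 6 = 1  t=1,i=0
  ..#.# -> .   bit 5 = 0  t=1,i=4
  ..#.. -> .   bit 4 = 0  t=0,i=5
  ...## -> #   bit 3 = 1  t=0,i=10
  ...#. -> .   bit 2 = 0  t=2,i=17
  ....# -> .   bit 1 = 0  t=0,i=9
  ..... -> #   bit 0 = 1  t=0,i=8
  bits 10010001101001111010010111001001 = 2443683273

2443683273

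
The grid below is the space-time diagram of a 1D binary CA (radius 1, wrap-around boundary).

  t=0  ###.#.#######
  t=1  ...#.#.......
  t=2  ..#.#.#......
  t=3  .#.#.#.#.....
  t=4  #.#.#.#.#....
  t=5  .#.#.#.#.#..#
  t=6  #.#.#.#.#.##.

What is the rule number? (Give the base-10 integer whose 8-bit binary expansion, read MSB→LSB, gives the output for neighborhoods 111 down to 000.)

50

  ### -> .   bit 7 = 0  t=0,i=0
  ##. -> .   bit 6 = 0  t=0,i=2
  #.# -> #   bit 5 = 1  t=0,i=3
  #.. -> #   bit 4 = 1  t=1,i=6
  .## -> .   bit 3 = 0  t=0,i=6
  .#. -> .   bit 2 = 0  t=0,i=4
  ..# -> #   bit 1 = 1  t=1,i=2
  ... -> .   bit 0 = 0  t=1,i=0
  bits 00110010 = 50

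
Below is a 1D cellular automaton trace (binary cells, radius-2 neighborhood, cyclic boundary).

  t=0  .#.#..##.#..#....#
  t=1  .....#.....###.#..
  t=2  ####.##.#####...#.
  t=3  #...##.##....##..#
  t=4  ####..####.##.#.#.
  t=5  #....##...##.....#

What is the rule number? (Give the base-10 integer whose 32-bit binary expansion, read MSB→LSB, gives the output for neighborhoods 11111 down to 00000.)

  [31] ##### => .  t=2,i=10
  [30] ####. => .  t=2,i=2
  [29] ###.# => .  t=1,i=13
  [28] ###.. => .  t=2,i=12
  [27] ##.## => #  t=2,i=4
  [26] ##.#. => .  t=0,i=8
  [25] ##..# => .  t=3,i=15
  [24] ##... => #  t=2,i=13
  [23] #.### => #  t=2,i=0
  [22] #.##. => #  t=2,i=5
  [21] #.#.# => .  t=0,i=1
  [20] #.#.. => .  t=0,i=3
  [19] #..## => #  t=0,i=5
  [18] #..#. => #  t=0,i=11
  [17] #...# => #  t=2,i=14
  [16] #.... => .  t=0,i=14
  [15] .#### => .  t=2,i=1
  [14] .###. => #  t=1,i=12
  [13] .##.# => .  t=0,i=7
  [12] .##.. => #  t=3,i=0
  [11] .#.## => #  t=2,i=17
  [10] .#.#. => .  t=0,i=0
  [9] .#..# => .  t=0,i=4
  [8] .#... => #  t=0,i=13
  [7] ..### => #  t=1,i=11
  [6] ..##. => .  t=0,i=6
  [5] ..#.# => .  t=0,i=17
  [4] ..#.. => #  t=0,i=12
  [3] ...## => #  t=1,i=10
  [2] ...#. => .  t=0,i=16
  [1] ....# => #  t=0,i=15
  [0] ..... => #  t=1,i=0
  bits 00001001110011100101100110011011 = 164518299

164518299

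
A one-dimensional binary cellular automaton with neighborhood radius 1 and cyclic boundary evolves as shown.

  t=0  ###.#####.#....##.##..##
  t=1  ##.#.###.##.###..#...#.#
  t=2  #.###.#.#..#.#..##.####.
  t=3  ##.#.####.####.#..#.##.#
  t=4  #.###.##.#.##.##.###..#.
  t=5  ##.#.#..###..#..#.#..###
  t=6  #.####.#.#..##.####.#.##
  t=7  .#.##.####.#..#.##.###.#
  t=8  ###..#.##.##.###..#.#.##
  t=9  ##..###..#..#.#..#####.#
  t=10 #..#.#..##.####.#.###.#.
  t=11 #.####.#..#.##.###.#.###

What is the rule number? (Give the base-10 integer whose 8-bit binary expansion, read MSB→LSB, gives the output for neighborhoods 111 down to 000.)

167

  [7] ### => #  t=0,i=0
  [6] ##. => .  t=0,i=2
  [5] #.# => #  t=0,i=3
  [4] #.. => .  t=0,i=11
  [3] .## => .  t=0,i=4
  [2] .#. => #  t=0,i=10
  [1] ..# => #  t=0,i=14
  [0] ... => #  t=0,i=12
  bits 10100111 = 167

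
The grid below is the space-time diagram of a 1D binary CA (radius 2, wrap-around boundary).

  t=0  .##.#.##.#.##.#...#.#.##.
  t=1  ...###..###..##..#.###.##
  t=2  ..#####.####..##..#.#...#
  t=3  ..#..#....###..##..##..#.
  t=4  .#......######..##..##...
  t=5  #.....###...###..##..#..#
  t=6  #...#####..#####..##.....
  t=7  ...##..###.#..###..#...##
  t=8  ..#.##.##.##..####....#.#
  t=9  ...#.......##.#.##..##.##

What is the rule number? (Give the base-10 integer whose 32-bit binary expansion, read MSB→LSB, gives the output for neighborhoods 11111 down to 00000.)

1446009998

  nb #####: next=.  (t=2,i=4, bit31=0)
  nb ####.: next=#  (t=2,i=5, bit30=1)
  nb ###.#: next=.  (t=1,i=21, bit29=0)
  nb ###..: next=#  (t=1,i=5, bit28=1)
  nb ##.##: next=.  (t=1,i=22, bit27=0)
  nb ##.#.: next=#  (t=0,i=3, bit26=1)
  nb ##..#: next=#  (t=0,i=24, bit25=1)
  nb ##...: next=.  (t=1,i=0, bit24=0)
  nb #.###: next=.  (t=1,i=19, bit23=0)
  nb #.##.: next=.  (t=0,i=6, bit22=0)
  nb #.#.#: next=#  (t=0,i=4, bit21=1)
  nb #.#..: next=#  (t=0,i=14, bit20=1)
  nb #..##: next=.  (t=0,i=0, bit19=0)
  nb #..#.: next=.  (t=1,i=16, bit18=0)
  nb #...#: next=.  (t=0,i=16, bit17=0)
  nb #....: next=.  (t=3,i=7, bit16=0)
  nb .####: next=.  (t=2,i=3, bit15=0)
  nb .###.: next=#  (t=1,i=4, bit14=1)
  nb .##.#: next=.  (t=0,i=2, bit13=0)
  nb .##..: next=#  (t=0,i=23, bit12=1)
  nb .#.##: next=#  (t=0,i=5, bit11=1)
  nb .#.#.: next=#  (t=0,i=19, bit10=1)
  nb .#..#: next=.  (t=2,i=0, bit9=0)
  nb .#...: next=.  (t=0,i=15, bit8=0)
  nb ..###: next=#  (t=1,i=3, bit7=1)
  nb ..##.: next=.  (t=0,i=1, bit6=0)
  nb ..#.#: next=.  (t=0,i=18, bit5=0)
  nb ..#..: next=.  (t=2,i=24, bit4=0)
  nb ...##: next=#  (t=1,i=2, bit3=1)
  nb ...#.: next=#  (t=0,i=17, bit2=1)
  nb ....#: next=#  (t=3,i=8, bit1=1)
  nb .....: next=.  (t=4,i=4, bit0=0)
  bits 01010110001100000101110010001110 = 1446009998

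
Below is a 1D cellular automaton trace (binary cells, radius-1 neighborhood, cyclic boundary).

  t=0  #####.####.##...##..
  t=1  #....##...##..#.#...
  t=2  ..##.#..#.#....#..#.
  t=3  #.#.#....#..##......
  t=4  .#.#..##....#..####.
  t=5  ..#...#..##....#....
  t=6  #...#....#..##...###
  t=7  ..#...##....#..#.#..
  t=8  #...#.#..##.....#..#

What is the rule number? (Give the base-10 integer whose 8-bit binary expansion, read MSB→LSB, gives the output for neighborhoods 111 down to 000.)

  ### -> .   bit 7 = 0  t=0,i=1
  ##. -> .   bit 6 = 0  t=0,i=4
  #.# -> #   bit 5 = 1  t=0,i=5
  #.. -> .   bit 4 = 0  t=0,i=13
  .## -> #   bit 3 = 1  t=0,i=0
  .#. -> .   bit 2 = 0  t=1,i=0
  ..# -> .   bit 1 = 0  t=0,i=15
  ... -> #   bit 0 = 1  t=0,i=14
  bits 00101001 = 41

41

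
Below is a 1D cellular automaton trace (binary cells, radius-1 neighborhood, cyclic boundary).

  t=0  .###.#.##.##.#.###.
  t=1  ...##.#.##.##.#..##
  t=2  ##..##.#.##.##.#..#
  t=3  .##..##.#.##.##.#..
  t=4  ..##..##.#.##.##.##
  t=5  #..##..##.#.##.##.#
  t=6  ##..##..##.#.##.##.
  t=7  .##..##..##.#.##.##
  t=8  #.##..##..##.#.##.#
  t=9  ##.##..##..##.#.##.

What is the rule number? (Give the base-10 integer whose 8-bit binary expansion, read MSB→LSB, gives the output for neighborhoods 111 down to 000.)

  nb ###: next=.  (t=0,i=2, bit7=0)
  nb ##.: next=#  (t=0,i=3, bit6=1)
  nb #.#: next=#  (t=0,i=4, bit5=1)
  nb #..: next=#  (t=0,i=18, bit4=1)
  nb .##: next=.  (t=0,i=1, bit3=0)
  nb .#.: next=.  (t=0,i=5, bit2=0)
  nb ..#: next=.  (t=0,i=0, bit1=0)
  nb ...: next=#  (t=1,i=1, bit0=1)
  bits 01110001 = 113

113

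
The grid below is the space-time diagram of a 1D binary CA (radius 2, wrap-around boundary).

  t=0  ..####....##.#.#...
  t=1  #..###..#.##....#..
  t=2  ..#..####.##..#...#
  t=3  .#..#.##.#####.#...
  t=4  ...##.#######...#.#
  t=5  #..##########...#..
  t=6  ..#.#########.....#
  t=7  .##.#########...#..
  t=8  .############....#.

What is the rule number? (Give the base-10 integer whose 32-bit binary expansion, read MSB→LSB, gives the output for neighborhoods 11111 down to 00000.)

  #####|#  b31=1 t=3,i=11
  ####.|#  b30=1 t=0,i=4
  ###.#|.  b29=0 t=2,i=8
  ###..|#  b28=1 t=0,i=5
  ##.##|#  b27=1 t=2,i=9
  ##.#.|.  b26=0 t=0,i=12
  ##..#|#  b25=1 t=1,i=6
  ##...|.  b24=0 t=0,i=6
  #.###|#  b23=1 t=3,i=9
  #.##.|#  b22=1 t=1,i=10
  #.#.#|.  b21=0 t=0,i=13
  #.#..|.  b20=0 t=0,i=15
  #..##|#  b19=1 t=1,i=2
  #..#.|#  b18=1 t=1,i=7
  #...#|.  b17=0 t=2,i=16
  #....|.  b16=0 t=0,i=7
  .####|#  b15=1 t=0,i=3
  .###.|.  b14=0 t=1,i=4
  .##.#|#  b13=1 t=0,i=11
  .##..|#  b12=1 t=1,i=11
  .#.##|.  b11=0 t=1,i=9
  .#.#.|.  b10=0 t=0,i=14
  .#..#|.  b9=0 t=1,i=1
  .#...|#  b8=1 t=0,i=16
  ..###|.  b7=0 t=0,i=2
  ..##.|#  b6=1 t=0,i=10
  ..#.#|#  b5=1 t=1,i=8
  ..#..|.  b4=0 t=1,i=0
  ...##|.  b3=0 t=0,i=1
  ...#.|.  b2=0 t=1,i=15
  ....#|#  b1=1 t=0,i=0
  .....|.  b0=0 t=0,i=18
  bits 11011010110011001011000101100010 = 3670847842

3670847842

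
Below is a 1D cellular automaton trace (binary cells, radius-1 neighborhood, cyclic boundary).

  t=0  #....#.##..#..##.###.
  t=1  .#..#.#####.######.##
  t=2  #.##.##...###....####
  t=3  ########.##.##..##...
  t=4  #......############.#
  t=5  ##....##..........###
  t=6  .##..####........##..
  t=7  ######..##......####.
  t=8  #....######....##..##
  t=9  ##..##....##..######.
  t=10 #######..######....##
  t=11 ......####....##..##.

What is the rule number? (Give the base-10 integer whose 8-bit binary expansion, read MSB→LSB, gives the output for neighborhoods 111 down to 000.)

  nb ###: next=.  (t=0,i=18, bit7=0)
  nb ##.: next=#  (t=0,i=8, bit6=1)
  nb #.#: next=#  (t=0,i=6, bit5=1)
  nb #..: next=#  (t=0,i=1, bit4=1)
  nb .##: next=#  (t=0,i=7, bit3=1)
  nb .#.: next=.  (t=0,i=0, bit2=0)
  nb ..#: next=#  (t=0,i=4, bit1=1)
  nb ...: next=.  (t=0,i=2, bit0=0)
  bits 01111010 = 122

122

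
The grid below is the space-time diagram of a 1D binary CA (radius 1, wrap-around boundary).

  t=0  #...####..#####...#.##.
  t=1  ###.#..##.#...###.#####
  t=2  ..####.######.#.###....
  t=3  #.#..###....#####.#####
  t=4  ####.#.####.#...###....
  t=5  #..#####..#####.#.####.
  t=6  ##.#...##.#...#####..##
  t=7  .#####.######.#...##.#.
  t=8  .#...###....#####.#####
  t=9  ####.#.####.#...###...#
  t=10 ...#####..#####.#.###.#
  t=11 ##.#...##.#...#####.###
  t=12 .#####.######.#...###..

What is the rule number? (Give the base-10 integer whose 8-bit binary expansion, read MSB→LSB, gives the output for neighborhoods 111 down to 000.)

125

  ###|.  b7=0 t=0,i=5
  ##.|#  b6=1 t=0,i=7
  #.#|#  b5=1 t=0,i=19
  #..|#  b4=1 t=0,i=1
  .##|#  b3=1 t=0,i=4
  .#.|#  b2=1 t=0,i=0
  ..#|.  b1=0 t=0,i=3
  ...|#  b0=1 t=0,i=2
  bits 01111101 = 125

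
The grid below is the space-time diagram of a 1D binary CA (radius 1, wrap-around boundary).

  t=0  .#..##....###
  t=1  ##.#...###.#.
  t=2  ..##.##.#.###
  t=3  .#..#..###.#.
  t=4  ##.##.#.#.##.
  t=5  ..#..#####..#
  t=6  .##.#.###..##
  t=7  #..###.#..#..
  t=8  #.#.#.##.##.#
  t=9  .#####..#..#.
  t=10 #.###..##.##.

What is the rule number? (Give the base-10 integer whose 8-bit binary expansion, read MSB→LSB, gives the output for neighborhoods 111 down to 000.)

167

  nb ###: next=#  (t=0,i=11, bit7=1)
  nb ##.: next=.  (t=0,i=5, bit6=0)
  nb #.#: next=#  (t=0,i=0, bit5=1)
  nb #..: next=.  (t=0,i=2, bit4=0)
  nb .##: next=.  (t=0,i=4, bit3=0)
  nb .#.: next=#  (t=0,i=1, bit2=1)
  nb ..#: next=#  (t=0,i=3, bit1=1)
  nb ...: next=#  (t=0,i=7, bit0=1)
  bits 10100111 = 167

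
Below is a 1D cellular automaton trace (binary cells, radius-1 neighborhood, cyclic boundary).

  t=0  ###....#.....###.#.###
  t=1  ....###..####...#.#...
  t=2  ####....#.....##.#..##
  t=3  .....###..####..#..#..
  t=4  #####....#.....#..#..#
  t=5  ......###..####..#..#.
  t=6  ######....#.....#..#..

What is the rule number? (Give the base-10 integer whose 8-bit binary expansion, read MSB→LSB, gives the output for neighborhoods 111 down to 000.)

35

  ###|.  b7=0 t=0,i=0
  ##.|.  b6=0 t=0,i=2
  #.#|#  b5=1 t=0,i=16
  #..|.  b4=0 t=0,i=3
  .##|.  b3=0 t=0,i=13
  .#.|.  b2=0 t=0,i=7
  ..#|#  b1=1 t=0,i=6
  ...|#  b0=1 t=0,i=4
  bits 00100011 = 35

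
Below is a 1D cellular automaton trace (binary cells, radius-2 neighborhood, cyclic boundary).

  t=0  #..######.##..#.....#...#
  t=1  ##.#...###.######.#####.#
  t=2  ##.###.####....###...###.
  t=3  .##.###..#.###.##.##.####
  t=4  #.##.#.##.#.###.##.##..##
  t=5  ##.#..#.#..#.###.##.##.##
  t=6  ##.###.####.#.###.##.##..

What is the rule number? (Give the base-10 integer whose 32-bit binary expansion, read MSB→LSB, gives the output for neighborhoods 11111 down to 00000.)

1796702166

  ##### -> .   bit 31 = 0  t=0,i=5
  ####. -> #   bit 30 = 1  t=0,i=7
  ###.# -> #   bit 29 = 1  t=0,i=8
  ###.. -> .   bit 28 = 0  t=2,i=10
  ##.## -> #   bit 27 = 1  t=0,i=9
  ##.#. -> .   bit 26 = 0  t=1,i=2
  ##..# -> #   bit 25 = 1  t=0,i=1
  ##... -> #   bit 24 = 1  t=2,i=11
  #.### -> .   bit 23 = 0  t=1,i=11
  #.##. -> .   bit 22 = 0  t=0,i=10
  #.#.# -> .   bit 21 = 0  t=4,i=5
  #.#.. -> #   bit 20 = 1  t=1,i=3
  #..## -> .   bit 19 = 0  t=0,i=2
  #..#. -> #   bit 18 = 1  t=0,i=13
  #...# -> #   bit 17 = 1  t=0,i=22
  #.... -> #   bit 16 = 1  t=0,i=16
  .#### -> .   bit 15 = 0  t=0,i=4
  .###. -> #   bit 14 = 1  t=1,i=0
  .##.# -> #   bit 13 = 1  t=2,i=1
  .##.. -> #   bit 12 = 1  t=0,i=0
  .#.## -> #   bit 11 = 1  t=3,i=10
  .#.#. -> #   bit 10 = 1  t=5,i=7
  .#..# -> #   bit 9 = 1  t=5,i=4
  .#... -> #   bit 8 = 1  t=0,i=15
  ..### -> #   bit 7 = 1  t=0,i=3
  ..##. -> #   bit 6 = 1  t=0,i=24
  ..#.# -> .   bit 5 = 0  t=3,i=9
  ..#.. -> #   bit 4 = 1  t=0,i=14
  ...## -> .   bit 3 = 0  t=0,i=23
  ...#. -> #   bit 2 = 1  t=0,i=19
  ....# -> #   bit 1 = 1  t=0,i=18
  ..... -> .   bit 0 = 0  t=0,i=17
  bits 01101011000101110111111111010110 = 1796702166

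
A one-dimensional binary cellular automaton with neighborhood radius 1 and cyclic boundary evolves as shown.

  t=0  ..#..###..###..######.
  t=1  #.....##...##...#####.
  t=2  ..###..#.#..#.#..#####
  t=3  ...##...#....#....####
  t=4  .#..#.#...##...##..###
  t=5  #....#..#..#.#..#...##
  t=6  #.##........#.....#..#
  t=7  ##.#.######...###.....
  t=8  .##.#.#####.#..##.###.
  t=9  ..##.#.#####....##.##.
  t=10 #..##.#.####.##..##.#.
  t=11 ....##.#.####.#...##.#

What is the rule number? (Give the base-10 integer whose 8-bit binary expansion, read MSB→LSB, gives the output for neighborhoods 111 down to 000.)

  nb ###: next=#  (t=0,i=6, bit7=1)
  nb ##.: next=#  (t=0,i=7, bit6=1)
  nb #.#: next=#  (t=1,i=21, bit5=1)
  nb #..: next=.  (t=0,i=3, bit4=0)
  nb .##: next=.  (t=0,i=5, bit3=0)
  nb .#.: next=.  (t=0,i=2, bit2=0)
  nb ..#: next=.  (t=0,i=1, bit1=0)
  nb ...: next=#  (t=0,i=0, bit0=1)
  bits 11100001 = 225

225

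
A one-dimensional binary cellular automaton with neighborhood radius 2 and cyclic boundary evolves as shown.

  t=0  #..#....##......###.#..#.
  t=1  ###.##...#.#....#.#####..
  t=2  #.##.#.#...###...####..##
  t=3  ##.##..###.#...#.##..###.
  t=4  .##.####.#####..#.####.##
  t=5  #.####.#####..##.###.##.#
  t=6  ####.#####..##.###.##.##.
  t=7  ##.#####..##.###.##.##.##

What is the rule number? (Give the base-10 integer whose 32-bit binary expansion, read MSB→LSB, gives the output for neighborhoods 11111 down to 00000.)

  nb #####: next=#  (t=1,i=20, bit31=1)
  nb ####.: next=.  (t=1,i=21, bit30=0)
  nb ###.#: next=#  (t=0,i=18, bit29=1)
  nb ###..: next=.  (t=1,i=22, bit28=0)
  nb ##.##: next=#  (t=1,i=3, bit27=1)
  nb ##.#.: next=#  (t=0,i=19, bit26=1)
  nb ##..#: next=#  (t=1,i=23, bit25=1)
  nb ##...: next=.  (t=0,i=10, bit24=0)
  nb #.###: next=#  (t=1,i=18, bit23=1)
  nb #.##.: next=.  (t=1,i=4, bit22=0)
  nb #.#.#: next=.  (t=2,i=5, bit21=0)
  nb #.#..: next=#  (t=0,i=0, bit20=1)
  nb #..##: next=#  (t=1,i=24, bit19=1)
  nb #..#.: next=#  (t=0,i=2, bit18=1)
  nb #...#: next=#  (t=1,i=7, bit17=1)
  nb #....: next=#  (t=0,i=5, bit16=1)
  nb .####: next=#  (t=1,i=19, bit15=1)
  nb .###.: next=.  (t=0,i=17, bit14=0)
  nb .##.#: next=#  (t=2,i=3, bit13=1)
  nb .##..: next=#  (t=0,i=9, bit12=1)
  nb .#.##: next=#  (t=1,i=17, bit11=1)
  nb .#.#.: next=.  (t=0,i=24, bit10=0)
  nb .#..#: next=#  (t=0,i=1, bit9=1)
  nb .#...: next=#  (t=0,i=4, bit8=1)
  nb ..###: next=#  (t=0,i=16, bit7=1)
  nb ..##.: next=.  (t=0,i=8, bit6=0)
  nb ..#.#: next=.  (t=0,i=23, bit5=0)
  nb ..#..: next=.  (t=0,i=3, bit4=0)
  nb ...##: next=.  (t=0,i=7, bit3=0)
  nb ...#.: next=.  (t=1,i=8, bit2=0)
  nb ....#: next=.  (t=0,i=6, bit1=0)
  nb .....: next=.  (t=0,i=12, bit0=0)
  bits 10101110100111111011101110000000 = 2929703808

2929703808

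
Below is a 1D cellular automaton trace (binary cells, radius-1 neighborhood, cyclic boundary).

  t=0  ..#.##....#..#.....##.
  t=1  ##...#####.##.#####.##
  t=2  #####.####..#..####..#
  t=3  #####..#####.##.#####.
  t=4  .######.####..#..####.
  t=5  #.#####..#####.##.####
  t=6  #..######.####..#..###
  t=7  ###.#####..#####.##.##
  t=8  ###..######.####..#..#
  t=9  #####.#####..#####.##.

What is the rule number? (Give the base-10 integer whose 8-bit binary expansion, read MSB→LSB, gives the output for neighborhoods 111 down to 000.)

  ###|#  b7=1 t=1,i=0
  ##.|#  b6=1 t=0,i=5
  #.#|.  b5=0 t=0,i=3
  #..|#  b4=1 t=0,i=6
  .##|.  b3=0 t=0,i=4
  .#.|.  b2=0 t=0,i=2
  ..#|#  b1=1 t=0,i=1
  ...|#  b0=1 t=0,i=0
  bits 11010011 = 211

211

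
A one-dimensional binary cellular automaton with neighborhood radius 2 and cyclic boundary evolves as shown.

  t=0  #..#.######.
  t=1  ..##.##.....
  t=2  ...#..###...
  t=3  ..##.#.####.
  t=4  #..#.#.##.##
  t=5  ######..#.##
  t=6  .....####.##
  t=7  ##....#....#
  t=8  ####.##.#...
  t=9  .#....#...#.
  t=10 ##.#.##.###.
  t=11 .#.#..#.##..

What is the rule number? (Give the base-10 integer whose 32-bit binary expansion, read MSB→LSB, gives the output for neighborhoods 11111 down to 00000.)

  nb #####: next=.  (t=0,i=7, bit31=0)
  nb ####.: next=.  (t=0,i=9, bit30=0)
  nb ###.#: next=.  (t=0,i=10, bit29=0)
  nb ###..: next=#  (t=2,i=8, bit28=1)
  nb ##.##: next=.  (t=1,i=4, bit27=0)
  nb ##.#.: next=.  (t=0,i=11, bit26=0)
  nb ##..#: next=#  (t=4,i=1, bit25=1)
  nb ##...: next=#  (t=1,i=7, bit24=1)
  nb #.###: next=#  (t=0,i=5, bit23=1)
  nb #.##.: next=.  (t=1,i=5, bit22=0)
  nb #.#.#: next=#  (t=3,i=5, bit21=1)
  nb #.#..: next=.  (t=0,i=0, bit20=0)
  nb #..##: next=#  (t=2,i=5, bit19=1)
  nb #..#.: next=#  (t=0,i=2, bit18=1)
  nb #...#: next=#  (t=3,i=0, bit17=1)
  nb #....: next=#  (t=1,i=8, bit16=1)
  nb .####: next=#  (t=0,i=6, bit15=1)
  nb .###.: next=#  (t=2,i=7, bit14=1)
  nb .##.#: next=#  (t=1,i=3, bit13=1)
  nb .##..: next=#  (t=1,i=6, bit12=1)
  nb .#.##: next=.  (t=0,i=4, bit11=0)
  nb .#.#.: next=#  (t=4,i=4, bit10=1)
  nb .#..#: next=.  (t=0,i=1, bit9=0)
  nb .#...: next=.  (t=7,i=7, bit8=0)
  nb ..###: next=.  (t=2,i=6, bit7=0)
  nb ..##.: next=.  (t=1,i=2, bit6=0)
  nb ..#.#: next=#  (t=0,i=3, bit5=1)
  nb ..#..: next=#  (t=2,i=3, bit4=1)
  nb ...##: next=.  (t=1,i=1, bit3=0)
  nb ...#.: next=#  (t=2,i=2, bit2=1)
  nb ....#: next=.  (t=1,i=0, bit1=0)
  nb .....: next=.  (t=1,i=9, bit0=0)
  bits 00010011101011111111010000110100 = 330298420

330298420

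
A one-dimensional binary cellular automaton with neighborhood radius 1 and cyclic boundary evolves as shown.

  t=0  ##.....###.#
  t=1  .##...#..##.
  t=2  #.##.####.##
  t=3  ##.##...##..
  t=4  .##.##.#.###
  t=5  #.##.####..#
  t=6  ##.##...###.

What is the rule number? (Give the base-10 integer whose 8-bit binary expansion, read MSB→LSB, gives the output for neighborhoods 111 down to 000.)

  ###|.  b7=0 t=0,i=0
  ##.|#  b6=1 t=0,i=1
  #.#|#  b5=1 t=0,i=10
  #..|#  b4=1 t=0,i=2
  .##|.  b3=0 t=0,i=7
  .#.|#  b2=1 t=1,i=6
  ..#|#  b1=1 t=0,i=6
  ...|.  b0=0 t=0,i=3
  bits 01110110 = 118

118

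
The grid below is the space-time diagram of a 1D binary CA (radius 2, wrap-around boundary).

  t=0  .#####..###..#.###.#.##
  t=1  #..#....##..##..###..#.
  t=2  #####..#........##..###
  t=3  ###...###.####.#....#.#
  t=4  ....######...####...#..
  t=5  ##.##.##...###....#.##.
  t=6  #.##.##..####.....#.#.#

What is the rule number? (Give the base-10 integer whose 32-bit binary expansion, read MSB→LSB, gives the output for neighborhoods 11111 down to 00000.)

2891335609

  ##### -> #   bit 31 = 1  t=0,i=3
  ####. -> .   bit 30 = 0  t=0,i=4
  ###.# -> #   bit 29 = 1  t=0,i=17
  ###.. -> .   bit 28 = 0  t=0,i=5
  ##.## -> #   bit 27 = 1  t=0,i=0
  ##.#. -> #   bit 26 = 1  t=0,i=18
  ##..# -> .   bit 25 = 0  t=0,i=6
  ##... -> .   bit 24 = 0  t=3,i=3
  #.### -> .   bit 23 = 0  t=0,i=1
  #.##. -> #   bit 22 = 1  t=0,i=21
  #.#.# -> .   bit 21 = 0  t=0,i=19
  #.#.. -> #   bit 20 = 1  t=1,i=0
  #..## -> .   bit 19 = 0  t=0,i=7
  #..#. -> #   bit 18 = 1  t=0,i=12
  #...# -> #   bit 17 = 1  t=3,i=4
  #.... -> .   bit 16 = 0  t=1,i=5
  .#### -> .   bit 15 = 0  t=0,i=2
  .###. -> #   bit 14 = 1  t=0,i=9
  .##.# -> .   bit 13 = 0  t=0,i=22
  .##.. -> .   bit 12 = 0  t=1,i=9
  .#.## -> .   bit 11 = 0  t=0,i=14
  .#.#. -> #   bit 10 = 1  t=1,i=22
  .#..# -> #   bit 9 = 1  t=1,i=1
  .#... -> #   bit 8 = 1  t=1,i=4
  ..### -> #   bit 7 = 1  t=0,i=8
  ..##. -> .   bit 6 = 0  t=1,i=8
  ..#.# -> #   bit 5 = 1  t=0,i=13
  ..#.. -> #   bit 4 = 1  t=1,i=3
  ...## -> #   bit 3 = 1  t=1,i=7
  ...#. -> .   bit 2 = 0  t=3,i=19
  ....# -> .   bit 1 = 0  t=1,i=6
  ..... -> #   bit 0 = 1  t=2,i=10
  bits 10101100010101100100011110111001 = 2891335609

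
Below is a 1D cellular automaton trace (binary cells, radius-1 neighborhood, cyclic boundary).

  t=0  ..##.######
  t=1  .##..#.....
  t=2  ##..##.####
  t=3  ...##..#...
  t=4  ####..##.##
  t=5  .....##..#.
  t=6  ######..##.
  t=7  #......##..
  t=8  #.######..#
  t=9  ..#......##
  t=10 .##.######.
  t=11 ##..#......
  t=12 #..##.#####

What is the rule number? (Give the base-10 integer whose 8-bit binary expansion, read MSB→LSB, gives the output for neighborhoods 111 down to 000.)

  [7] ### => .  t=0,i=6
  [6] ##. => .  t=0,i=3
  [5] #.# => .  t=0,i=4
  [4] #.. => .  t=0,i=0
  [3] .## => #  t=0,i=2
  [2] .#. => #  t=1,i=5
  [1] ..# => #  t=0,i=1
  [0] ... => #  t=1,i=7
  bits 00001111 = 15

15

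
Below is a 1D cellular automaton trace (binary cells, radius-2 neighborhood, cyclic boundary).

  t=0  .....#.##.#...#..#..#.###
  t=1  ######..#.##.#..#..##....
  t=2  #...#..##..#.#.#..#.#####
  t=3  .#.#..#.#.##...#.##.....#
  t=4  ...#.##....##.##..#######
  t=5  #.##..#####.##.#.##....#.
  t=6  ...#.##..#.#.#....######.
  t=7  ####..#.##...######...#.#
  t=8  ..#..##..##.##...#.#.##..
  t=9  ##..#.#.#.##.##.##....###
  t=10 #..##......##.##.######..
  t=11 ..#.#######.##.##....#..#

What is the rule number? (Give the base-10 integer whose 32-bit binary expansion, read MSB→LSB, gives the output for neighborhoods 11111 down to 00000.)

  nb #####: next=.  (t=1,i=2, bit31=0)
  nb ####.: next=#  (t=1,i=4, bit30=1)
  nb ###.#: next=.  (t=5,i=10, bit29=0)
  nb ###..: next=.  (t=0,i=24, bit28=0)
  nb ##.##: next=#  (t=4,i=13, bit27=1)
  nb ##.#.: next=.  (t=0,i=9, bit26=0)
  nb ##..#: next=.  (t=1,i=6, bit25=0)
  nb ##...: next=#  (t=0,i=0, bit24=1)
  nb #.###: next=.  (t=0,i=22, bit23=0)
  nb #.##.: next=.  (t=0,i=7, bit22=0)
  nb #.#.#: next=.  (t=2,i=13, bit21=0)
  nb #.#..: next=#  (t=0,i=10, bit20=1)
  nb #..##: next=#  (t=1,i=18, bit19=1)
  nb #..#.: next=#  (t=0,i=16, bit18=1)
  nb #...#: next=.  (t=0,i=12, bit17=0)
  nb #....: next=#  (t=0,i=1, bit16=1)
  nb .####: next=.  (t=1,i=1, bit15=0)
  nb .###.: next=.  (t=0,i=23, bit14=0)
  nb .##.#: next=#  (t=0,i=8, bit13=1)
  nb .##..: next=#  (t=1,i=20, bit12=1)
  nb .#.##: next=.  (t=0,i=6, bit11=0)
  nb .#.#.: next=.  (t=2,i=12, bit10=0)
  nb .#..#: next=.  (t=0,i=15, bit9=0)
  nb .#...: next=#  (t=0,i=11, bit8=1)
  nb ..###: next=#  (t=1,i=0, bit7=1)
  nb ..##.: next=.  (t=1,i=19, bit6=0)
  nb ..#.#: next=#  (t=0,i=5, bit5=1)
  nb ..#..: next=.  (t=0,i=14, bit4=0)
  nb ...##: next=#  (t=1,i=24, bit3=1)
  nb ...#.: next=#  (t=0,i=4, bit2=1)
  nb ....#: next=#  (t=0,i=3, bit1=1)
  nb .....: next=#  (t=0,i=2, bit0=1)
  bits 01001001000111010011000110101111 = 1226650031

1226650031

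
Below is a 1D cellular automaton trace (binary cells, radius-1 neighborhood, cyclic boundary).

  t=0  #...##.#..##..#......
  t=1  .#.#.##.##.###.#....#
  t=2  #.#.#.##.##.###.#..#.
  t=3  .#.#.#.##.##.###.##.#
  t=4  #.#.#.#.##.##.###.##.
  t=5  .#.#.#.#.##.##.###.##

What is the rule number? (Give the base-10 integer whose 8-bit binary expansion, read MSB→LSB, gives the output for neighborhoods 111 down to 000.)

  nb ###: next=#  (t=1,i=12, bit7=1)
  nb ##.: next=#  (t=0,i=5, bit6=1)
  nb #.#: next=#  (t=0,i=6, bit5=1)
  nb #..: next=#  (t=0,i=1, bit4=1)
  nb .##: next=.  (t=0,i=4, bit3=0)
  nb .#.: next=.  (t=0,i=0, bit2=0)
  nb ..#: next=#  (t=0,i=3, bit1=1)
  nb ...: next=.  (t=0,i=2, bit0=0)
  bits 11110010 = 242

242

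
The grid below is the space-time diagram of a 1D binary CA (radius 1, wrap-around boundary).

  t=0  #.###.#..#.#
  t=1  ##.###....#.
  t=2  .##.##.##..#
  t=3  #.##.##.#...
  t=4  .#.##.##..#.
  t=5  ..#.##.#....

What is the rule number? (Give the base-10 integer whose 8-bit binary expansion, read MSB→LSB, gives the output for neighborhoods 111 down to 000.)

  [7] ### => #  t=0,i=3
  [6] ##. => #  t=0,i=0
  [5] #.# => #  t=0,i=1
  [4] #.. => .  t=0,i=7
  [3] .## => .  t=0,i=2
  [2] .#. => .  t=0,i=6
  [1] ..# => .  t=0,i=8
  [0] ... => #  t=1,i=7
  bits 11100001 = 225

225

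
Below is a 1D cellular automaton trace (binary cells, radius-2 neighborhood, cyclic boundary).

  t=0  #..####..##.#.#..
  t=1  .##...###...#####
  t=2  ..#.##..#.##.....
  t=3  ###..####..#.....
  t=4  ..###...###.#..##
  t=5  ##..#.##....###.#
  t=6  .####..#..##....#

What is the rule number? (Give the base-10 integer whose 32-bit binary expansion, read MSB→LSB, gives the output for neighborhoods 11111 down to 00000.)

314447662

  #####|.  b31=0 t=1,i=14
  ####.|.  b30=0 t=0,i=5
  ###.#|.  b29=0 t=1,i=16
  ###..|#  b28=1 t=0,i=6
  ##.##|.  b27=0 t=1,i=0
  ##.#.|.  b26=0 t=0,i=11
  ##..#|#  b25=1 t=0,i=7
  ##...|.  b24=0 t=1,i=3
  #.###|#  b23=1 t=5,i=16
  #.##.|.  b22=0 t=1,i=1
  #.#.#|#  b21=1 t=0,i=12
  #.#..|#  b20=1 t=0,i=14
  #..##|#  b19=1 t=0,i=2
  #..#.|#  b18=1 t=0,i=16
  #...#|#  b17=1 t=1,i=4
  #....|.  b16=0 t=2,i=13
  .####|.  b15=0 t=0,i=4
  .###.|.  b14=0 t=1,i=7
  .##.#|.  b13=0 t=0,i=10
  .##..|#  b12=1 t=1,i=2
  .#.##|.  b11=0 t=2,i=3
  .#.#.|#  b10=1 t=0,i=13
  .#..#|#  b9=1 t=0,i=1
  .#...|#  b8=1 t=3,i=12
  ..###|.  b7=0 t=0,i=3
  ..##.|.  b6=0 t=0,i=9
  ..#.#|#  b5=1 t=2,i=2
  ..#..|.  b4=0 t=0,i=0
  ...##|#  b3=1 t=1,i=5
  ...#.|#  b2=1 t=2,i=1
  ....#|#  b1=1 t=2,i=0
  .....|.  b0=0 t=2,i=14
  bits 00010010101111100001011100101110 = 314447662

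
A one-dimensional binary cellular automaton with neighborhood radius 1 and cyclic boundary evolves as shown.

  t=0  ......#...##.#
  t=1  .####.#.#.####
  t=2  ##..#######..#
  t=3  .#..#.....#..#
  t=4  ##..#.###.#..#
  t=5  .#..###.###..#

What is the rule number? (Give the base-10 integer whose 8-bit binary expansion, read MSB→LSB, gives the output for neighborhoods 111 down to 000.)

109

  ### -> .   bit 7 = 0  t=1,i=2
  ##. -> #   bit 6 = 1  t=0,i=11
  #.# -> #   bit 5 = 1  t=0,i=12
  #.. -> .   bit 4 = 0  t=0,i=0
  .## -> #   bit 3 = 1  t=0,i=10
  .#. -> #   bit 2 = 1  t=0,i=6
  ..# -> .   bit 1 = 0  t=0,i=5
  ... -> #   bit 0 = 1  t=0,i=1
  bits 01101101 = 109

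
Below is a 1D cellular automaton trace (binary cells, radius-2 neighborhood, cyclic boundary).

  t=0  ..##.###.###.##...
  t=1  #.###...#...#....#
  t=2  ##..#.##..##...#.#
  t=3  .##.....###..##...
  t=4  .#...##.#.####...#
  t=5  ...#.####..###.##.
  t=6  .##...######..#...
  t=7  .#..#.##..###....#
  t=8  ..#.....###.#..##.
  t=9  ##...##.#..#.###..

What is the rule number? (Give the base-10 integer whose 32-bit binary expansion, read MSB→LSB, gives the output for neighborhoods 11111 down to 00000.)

1579852487

  [31] ##### => .  t=6,i=8
  [30] ####. => #  t=4,i=12
  [29] ###.# => .  t=0,i=7
  [28] ###.. => #  t=1,i=4
  [27] ##.## => #  t=0,i=4
  [26] ##.#. => #  t=4,i=7
  [25] ##..# => #  t=2,i=2
  [24] ##... => .  t=0,i=15
  [23] #.### => .  t=0,i=5
  [22] #.##. => .  t=0,i=13
  [21] #.#.# => #  t=4,i=8
  [20] #.#.. => .  t=4,i=1
  [19] #..## => #  t=2,i=9
  [18] #..#. => .  t=2,i=3
  [17] #...# => #  t=1,i=6
  [16] #.... => .  t=0,i=16
  [15] .#### => #  t=4,i=11
  [14] .###. => .  t=0,i=6
  [13] .##.# => #  t=0,i=3
  [12] .##.. => .  t=0,i=14
  [11] .#.## => .  t=2,i=5
  [10] .#.#. => .  t=4,i=0
  [9] .#..# => #  t=7,i=2
  [8] .#... => .  t=1,i=9
  [7] ..### => #  t=3,i=8
  [6] ..##. => #  t=0,i=2
  [5] ..#.# => .  t=2,i=4
  [4] ..#.. => .  t=1,i=8
  [3] ...## => .  t=0,i=1
  [2] ...#. => #  t=1,i=7
  [1] ....# => #  t=0,i=0
  [0] ..... => #  t=0,i=17
  bits 01011110001010101010001011000111 = 1579852487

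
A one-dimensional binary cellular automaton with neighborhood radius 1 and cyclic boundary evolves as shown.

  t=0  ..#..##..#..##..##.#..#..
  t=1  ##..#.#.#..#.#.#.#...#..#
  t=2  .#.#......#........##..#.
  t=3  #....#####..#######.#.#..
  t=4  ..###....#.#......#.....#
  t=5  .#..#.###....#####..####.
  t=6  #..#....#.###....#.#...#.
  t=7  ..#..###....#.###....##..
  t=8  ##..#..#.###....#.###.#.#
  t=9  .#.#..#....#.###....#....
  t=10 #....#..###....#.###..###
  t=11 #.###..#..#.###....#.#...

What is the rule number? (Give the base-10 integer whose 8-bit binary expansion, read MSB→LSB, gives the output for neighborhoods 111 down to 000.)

  ### -> .   bit 7 = 0  t=1,i=0
  ##. -> #   bit 6 = 1  t=0,i=6
  #.# -> .   bit 5 = 0  t=0,i=18
  #.. -> .   bit 4 = 0  t=0,i=3
  .## -> .   bit 3 = 0  t=0,i=5
  .#. -> .   bit 2 = 0  t=0,i=2
  ..# -> #   bit 1 = 1  t=0,i=1
  ... -> #   bit 0 = 1  t=0,i=0
  bits 01000011 = 67

67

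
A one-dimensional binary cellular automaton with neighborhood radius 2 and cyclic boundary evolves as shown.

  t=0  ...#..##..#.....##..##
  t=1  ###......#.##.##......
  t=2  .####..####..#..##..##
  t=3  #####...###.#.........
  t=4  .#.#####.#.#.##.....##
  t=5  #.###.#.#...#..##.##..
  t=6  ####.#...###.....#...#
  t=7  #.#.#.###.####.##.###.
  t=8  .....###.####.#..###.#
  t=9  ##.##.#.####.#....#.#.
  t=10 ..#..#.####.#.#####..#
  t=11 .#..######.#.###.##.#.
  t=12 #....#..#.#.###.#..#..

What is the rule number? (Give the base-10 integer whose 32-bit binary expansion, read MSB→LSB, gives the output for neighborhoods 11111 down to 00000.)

  [31] ##### => .  t=3,i=2
  [30] ####. => #  t=2,i=3
  [29] ###.# => .  t=3,i=10
  [28] ###.. => #  t=1,i=2
  [27] ##.## => #  t=1,i=13
  [26] ##.#. => #  t=3,i=11
  [25] ##..# => .  t=0,i=8
  [24] ##... => #  t=0,i=0
  [23] #.### => #  t=2,i=1
  [22] #.##. => .  t=1,i=11
  [21] #.#.# => .  t=4,i=1
  [20] #.#.. => .  t=3,i=12
  [19] #..## => .  t=0,i=5
  [18] #..#. => #  t=0,i=9
  [17] #...# => #  t=0,i=1
  [16] #.... => #  t=0,i=12
  [15] .#### => #  t=2,i=2
  [14] .###. => #  t=1,i=1
  [13] .##.# => .  t=1,i=12
  [12] .##.. => .  t=0,i=7
  [11] .#.## => #  t=1,i=10
  [10] .#.#. => .  t=4,i=10
  [9] .#..# => .  t=0,i=4
  [8] .#... => #  t=0,i=11
  [7] ..### => .  t=1,i=0
  [6] ..##. => .  t=0,i=6
  [5] ..#.# => #  t=1,i=9
  [4] ..#.. => .  t=0,i=3
  [3] ...## => #  t=0,i=15
  [2] ...#. => #  t=0,i=2
  [1] ....# => #  t=0,i=14
  [0] ..... => .  t=0,i=13
  bits 01011101100001111100100100101110 = 1569179950

1569179950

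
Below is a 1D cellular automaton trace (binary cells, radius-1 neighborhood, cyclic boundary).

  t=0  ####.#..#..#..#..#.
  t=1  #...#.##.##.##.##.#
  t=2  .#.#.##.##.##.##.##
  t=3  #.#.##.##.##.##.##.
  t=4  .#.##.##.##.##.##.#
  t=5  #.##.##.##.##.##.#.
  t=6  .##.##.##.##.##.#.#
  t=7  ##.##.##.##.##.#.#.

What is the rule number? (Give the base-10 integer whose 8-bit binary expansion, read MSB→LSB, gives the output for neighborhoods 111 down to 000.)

  nb ###: next=.  (t=0,i=1, bit7=0)
  nb ##.: next=.  (t=0,i=3, bit6=0)
  nb #.#: next=#  (t=0,i=4, bit5=1)
  nb #..: next=#  (t=0,i=6, bit4=1)
  nb .##: next=#  (t=0,i=0, bit3=1)
  nb .#.: next=.  (t=0,i=5, bit2=0)
  nb ..#: next=#  (t=0,i=7, bit1=1)
  nb ...: next=.  (t=1,i=2, bit0=0)
  bits 00111010 = 58

58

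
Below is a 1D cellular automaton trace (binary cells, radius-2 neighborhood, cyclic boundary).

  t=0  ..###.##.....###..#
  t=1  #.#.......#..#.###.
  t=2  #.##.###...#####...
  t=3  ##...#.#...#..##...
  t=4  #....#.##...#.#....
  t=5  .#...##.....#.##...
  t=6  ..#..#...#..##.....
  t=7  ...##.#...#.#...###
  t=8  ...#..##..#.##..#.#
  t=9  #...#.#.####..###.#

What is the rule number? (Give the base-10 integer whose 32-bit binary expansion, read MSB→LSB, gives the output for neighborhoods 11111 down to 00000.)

  #####|.  b31=0 t=2,i=13
  ####.|#  b30=1 t=2,i=14
  ###.#|.  b29=0 t=0,i=4
  ###..|#  b28=1 t=0,i=15
  ##.##|.  b27=0 t=0,i=5
  ##.#.|.  b26=0 t=1,i=18
  ##..#|#  b25=1 t=0,i=16
  ##...|.  b24=0 t=0,i=8
  #.###|#  b23=1 t=1,i=15
  #.##.|.  b22=0 t=0,i=6
  #.#.#|#  b21=1 t=1,i=0
  #.#..|#  b20=1 t=1,i=2
  #..##|.  b19=0 t=0,i=1
  #..#.|#  b18=1 t=0,i=17
  #...#|.  b17=0 t=2,i=9
  #....|.  b16=0 t=0,i=9
  .####|.  b15=0 t=2,i=12
  .###.|.  b14=0 t=0,i=3
  .##.#|.  b13=0 t=2,i=3
  .##..|.  b12=0 t=0,i=7
  .#.##|#  b11=1 t=1,i=14
  .#.#.|.  b10=0 t=1,i=1
  .#..#|#  b9=1 t=0,i=0
  .#...|#  b8=1 t=1,i=3
  ..###|#  b7=1 t=0,i=2
  ..##.|#  b6=1 t=3,i=0
  ..#.#|#  b5=1 t=1,i=13
  ..#..|.  b4=0 t=0,i=18
  ...##|.  b3=0 t=0,i=12
  ...#.|.  b2=0 t=1,i=9
  ....#|.  b1=0 t=0,i=11
  .....|#  b0=1 t=0,i=10
  bits 01010010101101000000101111100001 = 1387531233

1387531233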